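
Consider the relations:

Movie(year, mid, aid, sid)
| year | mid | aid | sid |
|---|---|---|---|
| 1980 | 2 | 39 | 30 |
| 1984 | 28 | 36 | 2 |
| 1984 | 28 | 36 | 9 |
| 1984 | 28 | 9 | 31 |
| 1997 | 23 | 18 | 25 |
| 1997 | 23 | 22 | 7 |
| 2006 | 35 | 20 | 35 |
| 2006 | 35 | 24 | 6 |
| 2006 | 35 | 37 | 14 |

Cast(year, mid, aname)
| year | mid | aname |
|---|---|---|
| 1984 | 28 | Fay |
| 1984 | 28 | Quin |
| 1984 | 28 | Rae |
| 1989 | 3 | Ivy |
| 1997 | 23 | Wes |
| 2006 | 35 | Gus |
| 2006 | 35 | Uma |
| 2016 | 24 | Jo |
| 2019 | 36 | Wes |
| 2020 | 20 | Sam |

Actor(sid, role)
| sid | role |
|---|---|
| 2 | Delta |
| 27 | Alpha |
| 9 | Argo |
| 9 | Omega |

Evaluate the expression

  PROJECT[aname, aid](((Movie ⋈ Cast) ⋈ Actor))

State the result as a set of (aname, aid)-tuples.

Movie ⋈ Cast (natural join on year, mid): {(1984, 28, 36, 2, Fay), (1984, 28, 36, 2, Quin), (1984, 28, 36, 2, Rae), (1984, 28, 36, 9, Fay), (1984, 28, 36, 9, Quin), (1984, 28, 36, 9, Rae), (1984, 28, 9, 31, Fay), (1984, 28, 9, 31, Quin), (1984, 28, 9, 31, Rae), (1997, 23, 18, 25, Wes), (1997, 23, 22, 7, Wes), (2006, 35, 20, 35, Gus), (2006, 35, 20, 35, Uma), (2006, 35, 24, 6, Gus), (2006, 35, 24, 6, Uma), (2006, 35, 37, 14, Gus), (2006, 35, 37, 14, Uma)}
(Movie ⋈ Cast) ⋈ Actor (natural join on sid): {(1984, 28, 36, 2, Fay, Delta), (1984, 28, 36, 2, Quin, Delta), (1984, 28, 36, 2, Rae, Delta), (1984, 28, 36, 9, Fay, Argo), (1984, 28, 36, 9, Fay, Omega), (1984, 28, 36, 9, Quin, Argo), (1984, 28, 36, 9, Quin, Omega), (1984, 28, 36, 9, Rae, Argo), (1984, 28, 36, 9, Rae, Omega)}
Projecting to aname, aid (6 duplicate(s) eliminated): {(Fay, 36), (Quin, 36), (Rae, 36)}

{(Fay, 36), (Quin, 36), (Rae, 36)}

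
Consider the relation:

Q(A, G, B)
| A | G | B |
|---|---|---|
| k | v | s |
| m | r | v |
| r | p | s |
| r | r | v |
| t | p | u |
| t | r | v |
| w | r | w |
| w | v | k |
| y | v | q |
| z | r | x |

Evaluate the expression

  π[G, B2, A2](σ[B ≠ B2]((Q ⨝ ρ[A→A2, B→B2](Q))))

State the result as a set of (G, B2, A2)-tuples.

{(p, s, r), (p, u, t), (r, v, m), (r, v, r), (r, v, t), (r, w, w), (r, x, z), (v, k, w), (v, q, y), (v, s, k)}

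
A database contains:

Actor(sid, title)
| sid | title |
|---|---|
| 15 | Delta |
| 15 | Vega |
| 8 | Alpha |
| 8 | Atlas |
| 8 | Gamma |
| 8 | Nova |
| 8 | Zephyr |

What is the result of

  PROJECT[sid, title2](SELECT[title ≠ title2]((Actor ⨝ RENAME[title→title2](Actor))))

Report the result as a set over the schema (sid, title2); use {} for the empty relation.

ρ[title→title2]: schema becomes (sid, title2); tuples unchanged.
Natural join on sid: {(15, Delta, Delta), (15, Delta, Vega), (15, Vega, Delta), (15, Vega, Vega), (8, Alpha, Alpha), (8, Alpha, Atlas), (8, Alpha, Gamma), (8, Alpha, Nova), (8, Alpha, Zephyr), (8, Atlas, Alpha), (8, Atlas, Atlas), (8, Atlas, Gamma), (8, Atlas, Nova), (8, Atlas, Zephyr), (8, Gamma, Alpha), (8, Gamma, Atlas), (8, Gamma, Gamma), (8, Gamma, Nova), (8, Gamma, Zephyr), (8, Nova, Alpha), (8, Nova, Atlas), (8, Nova, Gamma), (8, Nova, Nova), (8, Nova, Zephyr), (8, Zephyr, Alpha), (8, Zephyr, Atlas), (8, Zephyr, Gamma), (8, Zephyr, Nova), (8, Zephyr, Zephyr)}
Filtering on title ≠ title2 leaves {(15, Delta, Vega), (15, Vega, Delta), (8, Alpha, Atlas), (8, Alpha, Gamma), (8, Alpha, Nova), (8, Alpha, Zephyr), (8, Atlas, Alpha), (8, Atlas, Gamma), (8, Atlas, Nova), (8, Atlas, Zephyr), (8, Gamma, Alpha), (8, Gamma, Atlas), (8, Gamma, Nova), (8, Gamma, Zephyr), (8, Nova, Alpha), (8, Nova, Atlas), (8, Nova, Gamma), (8, Nova, Zephyr), (8, Zephyr, Alpha), (8, Zephyr, Atlas), (8, Zephyr, Gamma), (8, Zephyr, Nova)}.
π[sid, title2]: project onto (sid, title2) (15 duplicate(s) eliminated) → {(15, Delta), (15, Vega), (8, Alpha), (8, Atlas), (8, Gamma), (8, Nova), (8, Zephyr)}

{(15, Delta), (15, Vega), (8, Alpha), (8, Atlas), (8, Gamma), (8, Nova), (8, Zephyr)}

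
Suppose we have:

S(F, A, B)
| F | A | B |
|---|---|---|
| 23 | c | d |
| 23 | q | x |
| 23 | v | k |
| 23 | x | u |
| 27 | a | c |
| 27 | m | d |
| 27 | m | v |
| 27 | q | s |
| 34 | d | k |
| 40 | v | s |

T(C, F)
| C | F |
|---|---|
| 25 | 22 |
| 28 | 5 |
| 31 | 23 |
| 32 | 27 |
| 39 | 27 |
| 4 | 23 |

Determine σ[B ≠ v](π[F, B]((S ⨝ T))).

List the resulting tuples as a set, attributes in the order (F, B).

{(23, d), (23, k), (23, u), (23, x), (27, c), (27, d), (27, s)}

S ⋈ T (natural join on F): {(23, c, d, 31), (23, c, d, 4), (23, q, x, 31), (23, q, x, 4), (23, v, k, 31), (23, v, k, 4), (23, x, u, 31), (23, x, u, 4), (27, a, c, 32), (27, a, c, 39), (27, m, d, 32), (27, m, d, 39), (27, m, v, 32), (27, m, v, 39), (27, q, s, 32), (27, q, s, 39)}
Projecting to F, B (8 duplicate(s) eliminated): {(23, d), (23, k), (23, u), (23, x), (27, c), (27, d), (27, s), (27, v)}
Selection B ≠ v: {(23, d), (23, k), (23, u), (23, x), (27, c), (27, d), (27, s)}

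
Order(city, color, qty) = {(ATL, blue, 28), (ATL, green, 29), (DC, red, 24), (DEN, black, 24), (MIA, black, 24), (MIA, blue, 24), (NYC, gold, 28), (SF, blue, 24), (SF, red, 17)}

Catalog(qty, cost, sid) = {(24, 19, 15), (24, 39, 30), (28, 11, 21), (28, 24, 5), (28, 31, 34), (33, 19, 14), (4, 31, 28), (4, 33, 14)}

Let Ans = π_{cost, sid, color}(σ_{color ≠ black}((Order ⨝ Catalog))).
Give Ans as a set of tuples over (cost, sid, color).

{(11, 21, blue), (11, 21, gold), (19, 15, blue), (19, 15, red), (24, 5, blue), (24, 5, gold), (31, 34, blue), (31, 34, gold), (39, 30, blue), (39, 30, red)}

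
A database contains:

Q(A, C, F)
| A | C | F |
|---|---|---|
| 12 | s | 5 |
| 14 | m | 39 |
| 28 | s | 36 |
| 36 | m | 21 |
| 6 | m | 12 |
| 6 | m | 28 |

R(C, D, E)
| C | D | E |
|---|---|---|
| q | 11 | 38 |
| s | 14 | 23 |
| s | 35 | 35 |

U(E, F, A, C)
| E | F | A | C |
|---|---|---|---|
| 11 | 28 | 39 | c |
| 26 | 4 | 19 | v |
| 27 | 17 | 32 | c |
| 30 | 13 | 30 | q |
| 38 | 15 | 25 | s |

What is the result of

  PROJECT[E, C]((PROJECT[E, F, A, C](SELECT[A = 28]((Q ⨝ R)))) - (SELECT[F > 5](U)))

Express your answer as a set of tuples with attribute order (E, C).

{(23, s), (35, s)}

Joining Q and R on C yields {(12, s, 5, 14, 23), (12, s, 5, 35, 35), (28, s, 36, 14, 23), (28, s, 36, 35, 35)}.
Selection A = 28: {(28, s, 36, 14, 23), (28, s, 36, 35, 35)}
Keep only column(s) E, F, A, C: {(23, 36, 28, s), (35, 36, 28, s)}
Selection F > 5: {(11, 28, 39, c), (27, 17, 32, c), (30, 13, 30, q), (38, 15, 25, s)}
Difference: {(23, 36, 28, s), (35, 36, 28, s)} with {(11, 28, 39, c), (27, 17, 32, c), (30, 13, 30, q), (38, 15, 25, s)} → {(23, 36, 28, s), (35, 36, 28, s)}
Keep only column(s) E, C: {(23, s), (35, s)}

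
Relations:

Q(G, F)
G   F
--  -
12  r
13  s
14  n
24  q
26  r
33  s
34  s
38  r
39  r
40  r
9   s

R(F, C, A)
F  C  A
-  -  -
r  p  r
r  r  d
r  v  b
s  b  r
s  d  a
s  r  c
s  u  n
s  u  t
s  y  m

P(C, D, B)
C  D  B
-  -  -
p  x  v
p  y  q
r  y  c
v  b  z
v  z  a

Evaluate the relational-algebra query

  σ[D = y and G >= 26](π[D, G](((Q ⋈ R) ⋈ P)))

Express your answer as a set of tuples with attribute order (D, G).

Q ⋈ R (natural join on F): {(12, r, p, r), (12, r, r, d), (12, r, v, b), (13, s, b, r), (13, s, d, a), (13, s, r, c), (13, s, u, n), (13, s, u, t), (13, s, y, m), (26, r, p, r), (26, r, r, d), (26, r, v, b), (33, s, b, r), (33, s, d, a), (33, s, r, c), (33, s, u, n), (33, s, u, t), (33, s, y, m), (34, s, b, r), (34, s, d, a), (34, s, r, c), (34, s, u, n), (34, s, u, t), (34, s, y, m), (38, r, p, r), (38, r, r, d), (38, r, v, b), (39, r, p, r), (39, r, r, d), (39, r, v, b), (40, r, p, r), (40, r, r, d), (40, r, v, b), (9, s, b, r), (9, s, d, a), (9, s, r, c), (9, s, u, n), (9, s, u, t), (9, s, y, m)}
(Q ⋈ R) ⋈ P (natural join on C): {(12, r, p, r, x, v), (12, r, p, r, y, q), (12, r, r, d, y, c), (12, r, v, b, b, z), (12, r, v, b, z, a), (13, s, r, c, y, c), (26, r, p, r, x, v), (26, r, p, r, y, q), (26, r, r, d, y, c), (26, r, v, b, b, z), (26, r, v, b, z, a), (33, s, r, c, y, c), (34, s, r, c, y, c), (38, r, p, r, x, v), (38, r, p, r, y, q), (38, r, r, d, y, c), (38, r, v, b, b, z), (38, r, v, b, z, a), (39, r, p, r, x, v), (39, r, p, r, y, q), (39, r, r, d, y, c), (39, r, v, b, b, z), (39, r, v, b, z, a), (40, r, p, r, x, v), (40, r, p, r, y, q), (40, r, r, d, y, c), (40, r, v, b, b, z), (40, r, v, b, z, a), (9, s, r, c, y, c)}
Projecting to D, G (5 duplicate(s) eliminated): {(b, 12), (b, 26), (b, 38), (b, 39), (b, 40), (x, 12), (x, 26), (x, 38), (x, 39), (x, 40), (y, 12), (y, 13), (y, 26), (y, 33), (y, 34), (y, 38), (y, 39), (y, 40), (y, 9), (z, 12), (z, 26), (z, 38), (z, 39), (z, 40)}
σ[D = y and G >= 26]: keep tuples satisfying D = y and G >= 26 → {(y, 26), (y, 33), (y, 34), (y, 38), (y, 39), (y, 40)}

{(y, 26), (y, 33), (y, 34), (y, 38), (y, 39), (y, 40)}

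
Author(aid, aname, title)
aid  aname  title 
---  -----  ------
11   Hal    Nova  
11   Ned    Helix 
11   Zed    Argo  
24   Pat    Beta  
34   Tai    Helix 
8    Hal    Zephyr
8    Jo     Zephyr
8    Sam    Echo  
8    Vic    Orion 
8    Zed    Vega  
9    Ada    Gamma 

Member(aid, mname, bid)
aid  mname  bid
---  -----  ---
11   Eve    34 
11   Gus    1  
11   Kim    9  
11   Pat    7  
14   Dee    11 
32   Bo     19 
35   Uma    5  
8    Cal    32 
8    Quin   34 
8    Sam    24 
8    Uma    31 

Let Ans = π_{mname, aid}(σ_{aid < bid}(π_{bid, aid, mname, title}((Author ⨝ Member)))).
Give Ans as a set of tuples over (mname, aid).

{(Cal, 8), (Eve, 11), (Quin, 8), (Sam, 8), (Uma, 8)}

Joining Author and Member on aid yields {(11, Hal, Nova, Eve, 34), (11, Hal, Nova, Gus, 1), (11, Hal, Nova, Kim, 9), (11, Hal, Nova, Pat, 7), (11, Ned, Helix, Eve, 34), (11, Ned, Helix, Gus, 1), (11, Ned, Helix, Kim, 9), (11, Ned, Helix, Pat, 7), (11, Zed, Argo, Eve, 34), (11, Zed, Argo, Gus, 1), (11, Zed, Argo, Kim, 9), (11, Zed, Argo, Pat, 7), (8, Hal, Zephyr, Cal, 32), (8, Hal, Zephyr, Quin, 34), (8, Hal, Zephyr, Sam, 24), (8, Hal, Zephyr, Uma, 31), (8, Jo, Zephyr, Cal, 32), (8, Jo, Zephyr, Quin, 34), (8, Jo, Zephyr, Sam, 24), (8, Jo, Zephyr, Uma, 31), (8, Sam, Echo, Cal, 32), (8, Sam, Echo, Quin, 34), (8, Sam, Echo, Sam, 24), (8, Sam, Echo, Uma, 31), (8, Vic, Orion, Cal, 32), (8, Vic, Orion, Quin, 34), (8, Vic, Orion, Sam, 24), (8, Vic, Orion, Uma, 31), (8, Zed, Vega, Cal, 32), (8, Zed, Vega, Quin, 34), (8, Zed, Vega, Sam, 24), (8, Zed, Vega, Uma, 31)}.
π[bid, aid, mname, title]: project onto (bid, aid, mname, title) (4 duplicate(s) eliminated) → {(1, 11, Gus, Argo), (1, 11, Gus, Helix), (1, 11, Gus, Nova), (24, 8, Sam, Echo), (24, 8, Sam, Orion), (24, 8, Sam, Vega), (24, 8, Sam, Zephyr), (31, 8, Uma, Echo), (31, 8, Uma, Orion), (31, 8, Uma, Vega), (31, 8, Uma, Zephyr), (32, 8, Cal, Echo), (32, 8, Cal, Orion), (32, 8, Cal, Vega), (32, 8, Cal, Zephyr), (34, 11, Eve, Argo), (34, 11, Eve, Helix), (34, 11, Eve, Nova), (34, 8, Quin, Echo), (34, 8, Quin, Orion), (34, 8, Quin, Vega), (34, 8, Quin, Zephyr), (7, 11, Pat, Argo), (7, 11, Pat, Helix), (7, 11, Pat, Nova), (9, 11, Kim, Argo), (9, 11, Kim, Helix), (9, 11, Kim, Nova)}
Apply σ_{aid < bid}; surviving tuples: {(24, 8, Sam, Echo), (24, 8, Sam, Orion), (24, 8, Sam, Vega), (24, 8, Sam, Zephyr), (31, 8, Uma, Echo), (31, 8, Uma, Orion), (31, 8, Uma, Vega), (31, 8, Uma, Zephyr), (32, 8, Cal, Echo), (32, 8, Cal, Orion), (32, 8, Cal, Vega), (32, 8, Cal, Zephyr), (34, 11, Eve, Argo), (34, 11, Eve, Helix), (34, 11, Eve, Nova), (34, 8, Quin, Echo), (34, 8, Quin, Orion), (34, 8, Quin, Vega), (34, 8, Quin, Zephyr)}
π[mname, aid]: project onto (mname, aid) (14 duplicate(s) eliminated) → {(Cal, 8), (Eve, 11), (Quin, 8), (Sam, 8), (Uma, 8)}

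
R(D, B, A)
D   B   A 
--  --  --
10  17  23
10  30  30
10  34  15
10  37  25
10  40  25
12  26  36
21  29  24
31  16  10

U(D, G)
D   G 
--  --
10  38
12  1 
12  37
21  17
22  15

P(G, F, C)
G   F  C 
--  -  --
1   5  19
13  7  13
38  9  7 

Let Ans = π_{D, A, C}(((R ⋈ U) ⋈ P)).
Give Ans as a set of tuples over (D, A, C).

{(10, 15, 7), (10, 23, 7), (10, 25, 7), (10, 30, 7), (12, 36, 19)}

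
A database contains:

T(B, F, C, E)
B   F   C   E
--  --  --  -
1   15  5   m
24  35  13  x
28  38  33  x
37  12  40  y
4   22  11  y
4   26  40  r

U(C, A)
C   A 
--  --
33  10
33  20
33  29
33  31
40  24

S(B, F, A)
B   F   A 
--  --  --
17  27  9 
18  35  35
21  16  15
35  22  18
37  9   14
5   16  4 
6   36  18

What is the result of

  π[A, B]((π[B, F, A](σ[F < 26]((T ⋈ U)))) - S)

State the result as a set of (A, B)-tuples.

{(24, 37)}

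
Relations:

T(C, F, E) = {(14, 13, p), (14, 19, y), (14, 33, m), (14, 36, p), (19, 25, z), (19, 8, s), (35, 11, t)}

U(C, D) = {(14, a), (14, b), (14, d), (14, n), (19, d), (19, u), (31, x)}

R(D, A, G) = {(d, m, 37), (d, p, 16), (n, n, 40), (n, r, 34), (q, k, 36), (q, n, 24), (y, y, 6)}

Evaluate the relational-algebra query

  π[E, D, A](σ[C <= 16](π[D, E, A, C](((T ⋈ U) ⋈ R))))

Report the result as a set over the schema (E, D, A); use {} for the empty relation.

{(m, d, m), (m, d, p), (m, n, n), (m, n, r), (p, d, m), (p, d, p), (p, n, n), (p, n, r), (y, d, m), (y, d, p), (y, n, n), (y, n, r)}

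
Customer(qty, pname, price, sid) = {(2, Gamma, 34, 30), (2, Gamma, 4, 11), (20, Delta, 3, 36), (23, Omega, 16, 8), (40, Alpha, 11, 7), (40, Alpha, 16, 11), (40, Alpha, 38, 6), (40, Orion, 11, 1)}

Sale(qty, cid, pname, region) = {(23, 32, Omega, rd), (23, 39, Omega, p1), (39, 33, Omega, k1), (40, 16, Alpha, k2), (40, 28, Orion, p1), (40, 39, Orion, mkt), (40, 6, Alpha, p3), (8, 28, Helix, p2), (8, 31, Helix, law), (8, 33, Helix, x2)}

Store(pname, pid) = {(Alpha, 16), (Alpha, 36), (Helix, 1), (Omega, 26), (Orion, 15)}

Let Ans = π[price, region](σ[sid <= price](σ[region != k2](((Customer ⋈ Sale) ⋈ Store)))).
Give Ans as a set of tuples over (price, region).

Joining Customer and Sale on qty, pname yields {(23, Omega, 16, 8, 32, rd), (23, Omega, 16, 8, 39, p1), (40, Alpha, 11, 7, 16, k2), (40, Alpha, 11, 7, 6, p3), (40, Alpha, 16, 11, 16, k2), (40, Alpha, 16, 11, 6, p3), (40, Alpha, 38, 6, 16, k2), (40, Alpha, 38, 6, 6, p3), (40, Orion, 11, 1, 28, p1), (40, Orion, 11, 1, 39, mkt)}.
Joining (Customer ⋈ Sale) and Store on pname yields {(23, Omega, 16, 8, 32, rd, 26), (23, Omega, 16, 8, 39, p1, 26), (40, Alpha, 11, 7, 16, k2, 16), (40, Alpha, 11, 7, 16, k2, 36), (40, Alpha, 11, 7, 6, p3, 16), (40, Alpha, 11, 7, 6, p3, 36), (40, Alpha, 16, 11, 16, k2, 16), (40, Alpha, 16, 11, 16, k2, 36), (40, Alpha, 16, 11, 6, p3, 16), (40, Alpha, 16, 11, 6, p3, 36), (40, Alpha, 38, 6, 16, k2, 16), (40, Alpha, 38, 6, 16, k2, 36), (40, Alpha, 38, 6, 6, p3, 16), (40, Alpha, 38, 6, 6, p3, 36), (40, Orion, 11, 1, 28, p1, 15), (40, Orion, 11, 1, 39, mkt, 15)}.
Apply σ_{region != k2}; surviving tuples: {(23, Omega, 16, 8, 32, rd, 26), (23, Omega, 16, 8, 39, p1, 26), (40, Alpha, 11, 7, 6, p3, 16), (40, Alpha, 11, 7, 6, p3, 36), (40, Alpha, 16, 11, 6, p3, 16), (40, Alpha, 16, 11, 6, p3, 36), (40, Alpha, 38, 6, 6, p3, 16), (40, Alpha, 38, 6, 6, p3, 36), (40, Orion, 11, 1, 28, p1, 15), (40, Orion, 11, 1, 39, mkt, 15)}
Apply σ_{sid <= price}; surviving tuples: {(23, Omega, 16, 8, 32, rd, 26), (23, Omega, 16, 8, 39, p1, 26), (40, Alpha, 11, 7, 6, p3, 16), (40, Alpha, 11, 7, 6, p3, 36), (40, Alpha, 16, 11, 6, p3, 16), (40, Alpha, 16, 11, 6, p3, 36), (40, Alpha, 38, 6, 6, p3, 16), (40, Alpha, 38, 6, 6, p3, 36), (40, Orion, 11, 1, 28, p1, 15), (40, Orion, 11, 1, 39, mkt, 15)}
π_{price, region} gives {(11, mkt), (11, p1), (11, p3), (16, p1), (16, p3), (16, rd), (38, p3)} (3 duplicate(s) eliminated).

{(11, mkt), (11, p1), (11, p3), (16, p1), (16, p3), (16, rd), (38, p3)}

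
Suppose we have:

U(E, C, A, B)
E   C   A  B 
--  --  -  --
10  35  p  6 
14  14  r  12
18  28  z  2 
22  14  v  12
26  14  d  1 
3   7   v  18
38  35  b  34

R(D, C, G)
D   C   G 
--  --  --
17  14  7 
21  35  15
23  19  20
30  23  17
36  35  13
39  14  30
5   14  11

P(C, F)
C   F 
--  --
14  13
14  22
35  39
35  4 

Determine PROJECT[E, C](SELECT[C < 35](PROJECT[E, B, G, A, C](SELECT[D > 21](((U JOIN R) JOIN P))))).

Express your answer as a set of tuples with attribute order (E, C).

{(14, 14), (22, 14), (26, 14)}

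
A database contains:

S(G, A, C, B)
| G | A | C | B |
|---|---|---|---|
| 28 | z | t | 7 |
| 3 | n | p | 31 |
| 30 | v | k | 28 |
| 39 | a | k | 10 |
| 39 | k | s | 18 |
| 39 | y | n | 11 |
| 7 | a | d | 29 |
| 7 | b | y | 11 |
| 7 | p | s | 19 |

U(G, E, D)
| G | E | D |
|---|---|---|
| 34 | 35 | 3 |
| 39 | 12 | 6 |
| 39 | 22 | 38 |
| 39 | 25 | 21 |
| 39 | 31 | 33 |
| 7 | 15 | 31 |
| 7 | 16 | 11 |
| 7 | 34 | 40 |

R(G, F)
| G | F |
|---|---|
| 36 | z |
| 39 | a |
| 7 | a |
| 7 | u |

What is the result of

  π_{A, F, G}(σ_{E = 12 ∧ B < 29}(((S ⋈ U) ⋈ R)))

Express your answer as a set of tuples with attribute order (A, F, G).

S ⋈ U (natural join on G): {(39, a, k, 10, 12, 6), (39, a, k, 10, 22, 38), (39, a, k, 10, 25, 21), (39, a, k, 10, 31, 33), (39, k, s, 18, 12, 6), (39, k, s, 18, 22, 38), (39, k, s, 18, 25, 21), (39, k, s, 18, 31, 33), (39, y, n, 11, 12, 6), (39, y, n, 11, 22, 38), (39, y, n, 11, 25, 21), (39, y, n, 11, 31, 33), (7, a, d, 29, 15, 31), (7, a, d, 29, 16, 11), (7, a, d, 29, 34, 40), (7, b, y, 11, 15, 31), (7, b, y, 11, 16, 11), (7, b, y, 11, 34, 40), (7, p, s, 19, 15, 31), (7, p, s, 19, 16, 11), (7, p, s, 19, 34, 40)}
(S ⋈ U) ⋈ R (natural join on G): {(39, a, k, 10, 12, 6, a), (39, a, k, 10, 22, 38, a), (39, a, k, 10, 25, 21, a), (39, a, k, 10, 31, 33, a), (39, k, s, 18, 12, 6, a), (39, k, s, 18, 22, 38, a), (39, k, s, 18, 25, 21, a), (39, k, s, 18, 31, 33, a), (39, y, n, 11, 12, 6, a), (39, y, n, 11, 22, 38, a), (39, y, n, 11, 25, 21, a), (39, y, n, 11, 31, 33, a), (7, a, d, 29, 15, 31, a), (7, a, d, 29, 15, 31, u), (7, a, d, 29, 16, 11, a), (7, a, d, 29, 16, 11, u), (7, a, d, 29, 34, 40, a), (7, a, d, 29, 34, 40, u), (7, b, y, 11, 15, 31, a), (7, b, y, 11, 15, 31, u), (7, b, y, 11, 16, 11, a), (7, b, y, 11, 16, 11, u), (7, b, y, 11, 34, 40, a), (7, b, y, 11, 34, 40, u), (7, p, s, 19, 15, 31, a), (7, p, s, 19, 15, 31, u), (7, p, s, 19, 16, 11, a), (7, p, s, 19, 16, 11, u), (7, p, s, 19, 34, 40, a), (7, p, s, 19, 34, 40, u)}
Filtering on E = 12 ∧ B < 29 leaves {(39, a, k, 10, 12, 6, a), (39, k, s, 18, 12, 6, a), (39, y, n, 11, 12, 6, a)}.
Projecting to A, F, G: {(a, a, 39), (k, a, 39), (y, a, 39)}

{(a, a, 39), (k, a, 39), (y, a, 39)}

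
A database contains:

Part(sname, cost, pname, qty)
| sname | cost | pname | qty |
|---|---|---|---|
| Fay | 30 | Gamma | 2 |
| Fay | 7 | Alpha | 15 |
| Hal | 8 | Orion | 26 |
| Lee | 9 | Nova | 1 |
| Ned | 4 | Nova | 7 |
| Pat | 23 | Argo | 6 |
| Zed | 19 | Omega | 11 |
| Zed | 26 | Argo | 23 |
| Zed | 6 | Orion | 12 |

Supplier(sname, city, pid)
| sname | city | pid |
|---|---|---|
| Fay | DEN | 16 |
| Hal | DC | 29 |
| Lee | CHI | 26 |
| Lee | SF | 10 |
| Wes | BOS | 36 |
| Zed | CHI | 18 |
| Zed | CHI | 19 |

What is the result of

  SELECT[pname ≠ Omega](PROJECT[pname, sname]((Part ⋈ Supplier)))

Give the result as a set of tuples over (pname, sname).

{(Alpha, Fay), (Argo, Zed), (Gamma, Fay), (Nova, Lee), (Orion, Hal), (Orion, Zed)}

Part ⋈ Supplier (natural join on sname): {(Fay, 30, Gamma, 2, DEN, 16), (Fay, 7, Alpha, 15, DEN, 16), (Hal, 8, Orion, 26, DC, 29), (Lee, 9, Nova, 1, CHI, 26), (Lee, 9, Nova, 1, SF, 10), (Zed, 19, Omega, 11, CHI, 18), (Zed, 19, Omega, 11, CHI, 19), (Zed, 26, Argo, 23, CHI, 18), (Zed, 26, Argo, 23, CHI, 19), (Zed, 6, Orion, 12, CHI, 18), (Zed, 6, Orion, 12, CHI, 19)}
π[pname, sname]: project onto (pname, sname) (4 duplicate(s) eliminated) → {(Alpha, Fay), (Argo, Zed), (Gamma, Fay), (Nova, Lee), (Omega, Zed), (Orion, Hal), (Orion, Zed)}
Selection pname ≠ Omega: {(Alpha, Fay), (Argo, Zed), (Gamma, Fay), (Nova, Lee), (Orion, Hal), (Orion, Zed)}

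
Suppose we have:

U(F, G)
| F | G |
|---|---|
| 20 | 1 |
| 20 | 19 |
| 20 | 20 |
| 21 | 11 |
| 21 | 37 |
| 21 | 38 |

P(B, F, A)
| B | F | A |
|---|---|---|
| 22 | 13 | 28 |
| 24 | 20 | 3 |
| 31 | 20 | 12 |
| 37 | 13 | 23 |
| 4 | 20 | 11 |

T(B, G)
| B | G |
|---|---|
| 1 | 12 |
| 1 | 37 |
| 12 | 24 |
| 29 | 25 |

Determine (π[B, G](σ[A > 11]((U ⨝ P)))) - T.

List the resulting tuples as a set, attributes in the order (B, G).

Natural join on F: {(20, 1, 24, 3), (20, 1, 31, 12), (20, 1, 4, 11), (20, 19, 24, 3), (20, 19, 31, 12), (20, 19, 4, 11), (20, 20, 24, 3), (20, 20, 31, 12), (20, 20, 4, 11)}
Selection A > 11: {(20, 1, 31, 12), (20, 19, 31, 12), (20, 20, 31, 12)}
π_{B, G} gives {(31, 1), (31, 19), (31, 20)}.
Taking the difference: {(31, 1), (31, 19), (31, 20)}

{(31, 1), (31, 19), (31, 20)}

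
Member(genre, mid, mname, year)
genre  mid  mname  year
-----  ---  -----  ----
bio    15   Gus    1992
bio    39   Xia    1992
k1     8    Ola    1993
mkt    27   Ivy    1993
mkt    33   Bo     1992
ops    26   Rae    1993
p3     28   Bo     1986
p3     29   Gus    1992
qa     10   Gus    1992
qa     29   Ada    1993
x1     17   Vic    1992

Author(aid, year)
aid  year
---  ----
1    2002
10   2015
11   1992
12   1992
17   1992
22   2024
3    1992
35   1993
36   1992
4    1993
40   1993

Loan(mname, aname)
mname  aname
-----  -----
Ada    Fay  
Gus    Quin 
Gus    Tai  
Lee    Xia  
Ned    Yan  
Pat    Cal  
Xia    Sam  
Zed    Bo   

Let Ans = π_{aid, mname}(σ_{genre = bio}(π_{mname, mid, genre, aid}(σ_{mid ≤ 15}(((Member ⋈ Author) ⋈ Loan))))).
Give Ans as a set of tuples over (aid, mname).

Member ⋈ Author (natural join on year): {(bio, 15, Gus, 1992, 11), (bio, 15, Gus, 1992, 12), (bio, 15, Gus, 1992, 17), (bio, 15, Gus, 1992, 3), (bio, 15, Gus, 1992, 36), (bio, 39, Xia, 1992, 11), (bio, 39, Xia, 1992, 12), (bio, 39, Xia, 1992, 17), (bio, 39, Xia, 1992, 3), (bio, 39, Xia, 1992, 36), (k1, 8, Ola, 1993, 35), (k1, 8, Ola, 1993, 4), (k1, 8, Ola, 1993, 40), (mkt, 27, Ivy, 1993, 35), (mkt, 27, Ivy, 1993, 4), (mkt, 27, Ivy, 1993, 40), (mkt, 33, Bo, 1992, 11), (mkt, 33, Bo, 1992, 12), (mkt, 33, Bo, 1992, 17), (mkt, 33, Bo, 1992, 3), (mkt, 33, Bo, 1992, 36), (ops, 26, Rae, 1993, 35), (ops, 26, Rae, 1993, 4), (ops, 26, Rae, 1993, 40), (p3, 29, Gus, 1992, 11), (p3, 29, Gus, 1992, 12), (p3, 29, Gus, 1992, 17), (p3, 29, Gus, 1992, 3), (p3, 29, Gus, 1992, 36), (qa, 10, Gus, 1992, 11), (qa, 10, Gus, 1992, 12), (qa, 10, Gus, 1992, 17), (qa, 10, Gus, 1992, 3), (qa, 10, Gus, 1992, 36), (qa, 29, Ada, 1993, 35), (qa, 29, Ada, 1993, 4), (qa, 29, Ada, 1993, 40), (x1, 17, Vic, 1992, 11), (x1, 17, Vic, 1992, 12), (x1, 17, Vic, 1992, 17), (x1, 17, Vic, 1992, 3), (x1, 17, Vic, 1992, 36)}
(Member ⋈ Author) ⋈ Loan (natural join on mname): {(bio, 15, Gus, 1992, 11, Quin), (bio, 15, Gus, 1992, 11, Tai), (bio, 15, Gus, 1992, 12, Quin), (bio, 15, Gus, 1992, 12, Tai), (bio, 15, Gus, 1992, 17, Quin), (bio, 15, Gus, 1992, 17, Tai), (bio, 15, Gus, 1992, 3, Quin), (bio, 15, Gus, 1992, 3, Tai), (bio, 15, Gus, 1992, 36, Quin), (bio, 15, Gus, 1992, 36, Tai), (bio, 39, Xia, 1992, 11, Sam), (bio, 39, Xia, 1992, 12, Sam), (bio, 39, Xia, 1992, 17, Sam), (bio, 39, Xia, 1992, 3, Sam), (bio, 39, Xia, 1992, 36, Sam), (p3, 29, Gus, 1992, 11, Quin), (p3, 29, Gus, 1992, 11, Tai), (p3, 29, Gus, 1992, 12, Quin), (p3, 29, Gus, 1992, 12, Tai), (p3, 29, Gus, 1992, 17, Quin), (p3, 29, Gus, 1992, 17, Tai), (p3, 29, Gus, 1992, 3, Quin), (p3, 29, Gus, 1992, 3, Tai), (p3, 29, Gus, 1992, 36, Quin), (p3, 29, Gus, 1992, 36, Tai), (qa, 10, Gus, 1992, 11, Quin), (qa, 10, Gus, 1992, 11, Tai), (qa, 10, Gus, 1992, 12, Quin), (qa, 10, Gus, 1992, 12, Tai), (qa, 10, Gus, 1992, 17, Quin), (qa, 10, Gus, 1992, 17, Tai), (qa, 10, Gus, 1992, 3, Quin), (qa, 10, Gus, 1992, 3, Tai), (qa, 10, Gus, 1992, 36, Quin), (qa, 10, Gus, 1992, 36, Tai), (qa, 29, Ada, 1993, 35, Fay), (qa, 29, Ada, 1993, 4, Fay), (qa, 29, Ada, 1993, 40, Fay)}
σ[mid ≤ 15]: keep tuples satisfying mid ≤ 15 → {(bio, 15, Gus, 1992, 11, Quin), (bio, 15, Gus, 1992, 11, Tai), (bio, 15, Gus, 1992, 12, Quin), (bio, 15, Gus, 1992, 12, Tai), (bio, 15, Gus, 1992, 17, Quin), (bio, 15, Gus, 1992, 17, Tai), (bio, 15, Gus, 1992, 3, Quin), (bio, 15, Gus, 1992, 3, Tai), (bio, 15, Gus, 1992, 36, Quin), (bio, 15, Gus, 1992, 36, Tai), (qa, 10, Gus, 1992, 11, Quin), (qa, 10, Gus, 1992, 11, Tai), (qa, 10, Gus, 1992, 12, Quin), (qa, 10, Gus, 1992, 12, Tai), (qa, 10, Gus, 1992, 17, Quin), (qa, 10, Gus, 1992, 17, Tai), (qa, 10, Gus, 1992, 3, Quin), (qa, 10, Gus, 1992, 3, Tai), (qa, 10, Gus, 1992, 36, Quin), (qa, 10, Gus, 1992, 36, Tai)}
Keep only column(s) mname, mid, genre, aid (10 duplicate(s) eliminated): {(Gus, 10, qa, 11), (Gus, 10, qa, 12), (Gus, 10, qa, 17), (Gus, 10, qa, 3), (Gus, 10, qa, 36), (Gus, 15, bio, 11), (Gus, 15, bio, 12), (Gus, 15, bio, 17), (Gus, 15, bio, 3), (Gus, 15, bio, 36)}
σ[genre = bio]: keep tuples satisfying genre = bio → {(Gus, 15, bio, 11), (Gus, 15, bio, 12), (Gus, 15, bio, 17), (Gus, 15, bio, 3), (Gus, 15, bio, 36)}
Keep only column(s) aid, mname: {(11, Gus), (12, Gus), (17, Gus), (3, Gus), (36, Gus)}

{(11, Gus), (12, Gus), (17, Gus), (3, Gus), (36, Gus)}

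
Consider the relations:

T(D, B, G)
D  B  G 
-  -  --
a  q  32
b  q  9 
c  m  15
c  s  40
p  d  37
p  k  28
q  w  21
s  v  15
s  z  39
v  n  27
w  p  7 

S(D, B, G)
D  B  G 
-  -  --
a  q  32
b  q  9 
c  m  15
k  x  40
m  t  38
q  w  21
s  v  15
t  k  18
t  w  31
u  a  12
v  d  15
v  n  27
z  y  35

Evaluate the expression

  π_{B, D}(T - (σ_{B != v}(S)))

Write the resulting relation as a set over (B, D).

{(d, p), (k, p), (p, w), (s, c), (v, s), (z, s)}

Filtering on B != v leaves {(a, q, 32), (b, q, 9), (c, m, 15), (k, x, 40), (m, t, 38), (q, w, 21), (t, k, 18), (t, w, 31), (u, a, 12), (v, d, 15), (v, n, 27), (z, y, 35)}.
Taking the difference: {(c, s, 40), (p, d, 37), (p, k, 28), (s, v, 15), (s, z, 39), (w, p, 7)}
Projecting to B, D: {(d, p), (k, p), (p, w), (s, c), (v, s), (z, s)}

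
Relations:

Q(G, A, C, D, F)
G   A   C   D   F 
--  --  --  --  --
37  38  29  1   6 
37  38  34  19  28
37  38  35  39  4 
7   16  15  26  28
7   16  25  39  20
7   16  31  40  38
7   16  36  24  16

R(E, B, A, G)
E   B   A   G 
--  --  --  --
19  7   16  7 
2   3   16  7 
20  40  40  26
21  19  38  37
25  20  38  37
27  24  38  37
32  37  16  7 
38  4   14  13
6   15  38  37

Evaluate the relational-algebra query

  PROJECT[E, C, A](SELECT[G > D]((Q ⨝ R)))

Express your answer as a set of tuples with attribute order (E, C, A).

{(21, 29, 38), (21, 34, 38), (25, 29, 38), (25, 34, 38), (27, 29, 38), (27, 34, 38), (6, 29, 38), (6, 34, 38)}

Q ⋈ R (natural join on G, A): {(37, 38, 29, 1, 6, 21, 19), (37, 38, 29, 1, 6, 25, 20), (37, 38, 29, 1, 6, 27, 24), (37, 38, 29, 1, 6, 6, 15), (37, 38, 34, 19, 28, 21, 19), (37, 38, 34, 19, 28, 25, 20), (37, 38, 34, 19, 28, 27, 24), (37, 38, 34, 19, 28, 6, 15), (37, 38, 35, 39, 4, 21, 19), (37, 38, 35, 39, 4, 25, 20), (37, 38, 35, 39, 4, 27, 24), (37, 38, 35, 39, 4, 6, 15), (7, 16, 15, 26, 28, 19, 7), (7, 16, 15, 26, 28, 2, 3), (7, 16, 15, 26, 28, 32, 37), (7, 16, 25, 39, 20, 19, 7), (7, 16, 25, 39, 20, 2, 3), (7, 16, 25, 39, 20, 32, 37), (7, 16, 31, 40, 38, 19, 7), (7, 16, 31, 40, 38, 2, 3), (7, 16, 31, 40, 38, 32, 37), (7, 16, 36, 24, 16, 19, 7), (7, 16, 36, 24, 16, 2, 3), (7, 16, 36, 24, 16, 32, 37)}
Filtering on G > D leaves {(37, 38, 29, 1, 6, 21, 19), (37, 38, 29, 1, 6, 25, 20), (37, 38, 29, 1, 6, 27, 24), (37, 38, 29, 1, 6, 6, 15), (37, 38, 34, 19, 28, 21, 19), (37, 38, 34, 19, 28, 25, 20), (37, 38, 34, 19, 28, 27, 24), (37, 38, 34, 19, 28, 6, 15)}.
π[E, C, A]: project onto (E, C, A) → {(21, 29, 38), (21, 34, 38), (25, 29, 38), (25, 34, 38), (27, 29, 38), (27, 34, 38), (6, 29, 38), (6, 34, 38)}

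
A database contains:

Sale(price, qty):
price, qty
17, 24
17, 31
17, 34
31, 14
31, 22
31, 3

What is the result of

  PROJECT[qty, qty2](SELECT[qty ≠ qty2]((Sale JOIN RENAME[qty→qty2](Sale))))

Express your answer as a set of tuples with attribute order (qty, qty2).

{(14, 22), (14, 3), (22, 14), (22, 3), (24, 31), (24, 34), (3, 14), (3, 22), (31, 24), (31, 34), (34, 24), (34, 31)}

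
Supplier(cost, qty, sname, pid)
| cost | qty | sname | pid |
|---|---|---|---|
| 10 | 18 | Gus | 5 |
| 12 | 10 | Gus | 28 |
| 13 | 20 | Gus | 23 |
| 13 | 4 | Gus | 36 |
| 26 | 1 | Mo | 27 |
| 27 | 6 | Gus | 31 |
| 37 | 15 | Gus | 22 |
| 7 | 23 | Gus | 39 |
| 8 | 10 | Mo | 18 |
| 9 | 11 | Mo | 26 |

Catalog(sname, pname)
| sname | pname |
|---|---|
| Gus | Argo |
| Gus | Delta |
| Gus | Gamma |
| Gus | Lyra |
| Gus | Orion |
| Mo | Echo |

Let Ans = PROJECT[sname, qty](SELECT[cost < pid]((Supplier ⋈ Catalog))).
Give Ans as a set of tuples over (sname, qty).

Supplier ⋈ Catalog (natural join on sname): {(10, 18, Gus, 5, Argo), (10, 18, Gus, 5, Delta), (10, 18, Gus, 5, Gamma), (10, 18, Gus, 5, Lyra), (10, 18, Gus, 5, Orion), (12, 10, Gus, 28, Argo), (12, 10, Gus, 28, Delta), (12, 10, Gus, 28, Gamma), (12, 10, Gus, 28, Lyra), (12, 10, Gus, 28, Orion), (13, 20, Gus, 23, Argo), (13, 20, Gus, 23, Delta), (13, 20, Gus, 23, Gamma), (13, 20, Gus, 23, Lyra), (13, 20, Gus, 23, Orion), (13, 4, Gus, 36, Argo), (13, 4, Gus, 36, Delta), (13, 4, Gus, 36, Gamma), (13, 4, Gus, 36, Lyra), (13, 4, Gus, 36, Orion), (26, 1, Mo, 27, Echo), (27, 6, Gus, 31, Argo), (27, 6, Gus, 31, Delta), (27, 6, Gus, 31, Gamma), (27, 6, Gus, 31, Lyra), (27, 6, Gus, 31, Orion), (37, 15, Gus, 22, Argo), (37, 15, Gus, 22, Delta), (37, 15, Gus, 22, Gamma), (37, 15, Gus, 22, Lyra), (37, 15, Gus, 22, Orion), (7, 23, Gus, 39, Argo), (7, 23, Gus, 39, Delta), (7, 23, Gus, 39, Gamma), (7, 23, Gus, 39, Lyra), (7, 23, Gus, 39, Orion), (8, 10, Mo, 18, Echo), (9, 11, Mo, 26, Echo)}
Filtering on cost < pid leaves {(12, 10, Gus, 28, Argo), (12, 10, Gus, 28, Delta), (12, 10, Gus, 28, Gamma), (12, 10, Gus, 28, Lyra), (12, 10, Gus, 28, Orion), (13, 20, Gus, 23, Argo), (13, 20, Gus, 23, Delta), (13, 20, Gus, 23, Gamma), (13, 20, Gus, 23, Lyra), (13, 20, Gus, 23, Orion), (13, 4, Gus, 36, Argo), (13, 4, Gus, 36, Delta), (13, 4, Gus, 36, Gamma), (13, 4, Gus, 36, Lyra), (13, 4, Gus, 36, Orion), (26, 1, Mo, 27, Echo), (27, 6, Gus, 31, Argo), (27, 6, Gus, 31, Delta), (27, 6, Gus, 31, Gamma), (27, 6, Gus, 31, Lyra), (27, 6, Gus, 31, Orion), (7, 23, Gus, 39, Argo), (7, 23, Gus, 39, Delta), (7, 23, Gus, 39, Gamma), (7, 23, Gus, 39, Lyra), (7, 23, Gus, 39, Orion), (8, 10, Mo, 18, Echo), (9, 11, Mo, 26, Echo)}.
π[sname, qty]: project onto (sname, qty) (20 duplicate(s) eliminated) → {(Gus, 10), (Gus, 20), (Gus, 23), (Gus, 4), (Gus, 6), (Mo, 1), (Mo, 10), (Mo, 11)}

{(Gus, 10), (Gus, 20), (Gus, 23), (Gus, 4), (Gus, 6), (Mo, 1), (Mo, 10), (Mo, 11)}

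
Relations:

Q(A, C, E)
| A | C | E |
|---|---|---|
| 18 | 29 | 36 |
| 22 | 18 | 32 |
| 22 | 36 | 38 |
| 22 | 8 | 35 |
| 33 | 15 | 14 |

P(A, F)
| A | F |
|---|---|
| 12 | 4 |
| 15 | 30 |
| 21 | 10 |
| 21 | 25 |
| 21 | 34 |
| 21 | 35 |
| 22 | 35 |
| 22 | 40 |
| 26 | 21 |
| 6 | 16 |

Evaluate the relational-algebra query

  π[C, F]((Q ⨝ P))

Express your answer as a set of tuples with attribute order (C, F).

Joining Q and P on A yields {(22, 18, 32, 35), (22, 18, 32, 40), (22, 36, 38, 35), (22, 36, 38, 40), (22, 8, 35, 35), (22, 8, 35, 40)}.
π_{C, F} gives {(18, 35), (18, 40), (36, 35), (36, 40), (8, 35), (8, 40)}.

{(18, 35), (18, 40), (36, 35), (36, 40), (8, 35), (8, 40)}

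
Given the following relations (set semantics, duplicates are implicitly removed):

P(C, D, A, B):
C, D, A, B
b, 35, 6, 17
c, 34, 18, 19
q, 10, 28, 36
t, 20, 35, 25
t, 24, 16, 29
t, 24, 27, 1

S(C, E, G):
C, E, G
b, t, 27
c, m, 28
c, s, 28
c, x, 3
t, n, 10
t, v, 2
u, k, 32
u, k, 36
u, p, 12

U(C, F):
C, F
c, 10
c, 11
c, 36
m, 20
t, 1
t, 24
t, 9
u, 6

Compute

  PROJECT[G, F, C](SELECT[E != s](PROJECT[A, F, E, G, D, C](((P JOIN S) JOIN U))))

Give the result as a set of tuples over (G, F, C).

{(10, 1, t), (10, 24, t), (10, 9, t), (2, 1, t), (2, 24, t), (2, 9, t), (28, 10, c), (28, 11, c), (28, 36, c), (3, 10, c), (3, 11, c), (3, 36, c)}

P ⋈ S (natural join on C): {(b, 35, 6, 17, t, 27), (c, 34, 18, 19, m, 28), (c, 34, 18, 19, s, 28), (c, 34, 18, 19, x, 3), (t, 20, 35, 25, n, 10), (t, 20, 35, 25, v, 2), (t, 24, 16, 29, n, 10), (t, 24, 16, 29, v, 2), (t, 24, 27, 1, n, 10), (t, 24, 27, 1, v, 2)}
(P JOIN S) ⋈ U (natural join on C): {(c, 34, 18, 19, m, 28, 10), (c, 34, 18, 19, m, 28, 11), (c, 34, 18, 19, m, 28, 36), (c, 34, 18, 19, s, 28, 10), (c, 34, 18, 19, s, 28, 11), (c, 34, 18, 19, s, 28, 36), (c, 34, 18, 19, x, 3, 10), (c, 34, 18, 19, x, 3, 11), (c, 34, 18, 19, x, 3, 36), (t, 20, 35, 25, n, 10, 1), (t, 20, 35, 25, n, 10, 24), (t, 20, 35, 25, n, 10, 9), (t, 20, 35, 25, v, 2, 1), (t, 20, 35, 25, v, 2, 24), (t, 20, 35, 25, v, 2, 9), (t, 24, 16, 29, n, 10, 1), (t, 24, 16, 29, n, 10, 24), (t, 24, 16, 29, n, 10, 9), (t, 24, 16, 29, v, 2, 1), (t, 24, 16, 29, v, 2, 24), (t, 24, 16, 29, v, 2, 9), (t, 24, 27, 1, n, 10, 1), (t, 24, 27, 1, n, 10, 24), (t, 24, 27, 1, n, 10, 9), (t, 24, 27, 1, v, 2, 1), (t, 24, 27, 1, v, 2, 24), (t, 24, 27, 1, v, 2, 9)}
π_{A, F, E, G, D, C} gives {(16, 1, n, 10, 24, t), (16, 1, v, 2, 24, t), (16, 24, n, 10, 24, t), (16, 24, v, 2, 24, t), (16, 9, n, 10, 24, t), (16, 9, v, 2, 24, t), (18, 10, m, 28, 34, c), (18, 10, s, 28, 34, c), (18, 10, x, 3, 34, c), (18, 11, m, 28, 34, c), (18, 11, s, 28, 34, c), (18, 11, x, 3, 34, c), (18, 36, m, 28, 34, c), (18, 36, s, 28, 34, c), (18, 36, x, 3, 34, c), (27, 1, n, 10, 24, t), (27, 1, v, 2, 24, t), (27, 24, n, 10, 24, t), (27, 24, v, 2, 24, t), (27, 9, n, 10, 24, t), (27, 9, v, 2, 24, t), (35, 1, n, 10, 20, t), (35, 1, v, 2, 20, t), (35, 24, n, 10, 20, t), (35, 24, v, 2, 20, t), (35, 9, n, 10, 20, t), (35, 9, v, 2, 20, t)}.
σ[E != s]: keep tuples satisfying E != s → {(16, 1, n, 10, 24, t), (16, 1, v, 2, 24, t), (16, 24, n, 10, 24, t), (16, 24, v, 2, 24, t), (16, 9, n, 10, 24, t), (16, 9, v, 2, 24, t), (18, 10, m, 28, 34, c), (18, 10, x, 3, 34, c), (18, 11, m, 28, 34, c), (18, 11, x, 3, 34, c), (18, 36, m, 28, 34, c), (18, 36, x, 3, 34, c), (27, 1, n, 10, 24, t), (27, 1, v, 2, 24, t), (27, 24, n, 10, 24, t), (27, 24, v, 2, 24, t), (27, 9, n, 10, 24, t), (27, 9, v, 2, 24, t), (35, 1, n, 10, 20, t), (35, 1, v, 2, 20, t), (35, 24, n, 10, 20, t), (35, 24, v, 2, 20, t), (35, 9, n, 10, 20, t), (35, 9, v, 2, 20, t)}
π_{G, F, C} gives {(10, 1, t), (10, 24, t), (10, 9, t), (2, 1, t), (2, 24, t), (2, 9, t), (28, 10, c), (28, 11, c), (28, 36, c), (3, 10, c), (3, 11, c), (3, 36, c)} (12 duplicate(s) eliminated).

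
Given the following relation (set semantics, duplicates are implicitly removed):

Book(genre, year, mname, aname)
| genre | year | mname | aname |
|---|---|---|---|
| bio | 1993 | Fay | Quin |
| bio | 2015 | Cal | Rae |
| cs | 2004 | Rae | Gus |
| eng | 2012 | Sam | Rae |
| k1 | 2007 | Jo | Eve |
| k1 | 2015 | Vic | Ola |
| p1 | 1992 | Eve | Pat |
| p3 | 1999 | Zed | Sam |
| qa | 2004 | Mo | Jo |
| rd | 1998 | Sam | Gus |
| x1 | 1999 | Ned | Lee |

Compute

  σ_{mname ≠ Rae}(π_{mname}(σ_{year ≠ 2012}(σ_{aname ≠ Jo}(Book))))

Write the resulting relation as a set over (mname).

Filtering on aname ≠ Jo leaves {(bio, 1993, Fay, Quin), (bio, 2015, Cal, Rae), (cs, 2004, Rae, Gus), (eng, 2012, Sam, Rae), (k1, 2007, Jo, Eve), (k1, 2015, Vic, Ola), (p1, 1992, Eve, Pat), (p3, 1999, Zed, Sam), (rd, 1998, Sam, Gus), (x1, 1999, Ned, Lee)}.
Filtering on year ≠ 2012 leaves {(bio, 1993, Fay, Quin), (bio, 2015, Cal, Rae), (cs, 2004, Rae, Gus), (k1, 2007, Jo, Eve), (k1, 2015, Vic, Ola), (p1, 1992, Eve, Pat), (p3, 1999, Zed, Sam), (rd, 1998, Sam, Gus), (x1, 1999, Ned, Lee)}.
π_{mname} gives {Cal, Eve, Fay, Jo, Ned, Rae, Sam, Vic, Zed}.
Filtering on mname ≠ Rae leaves {Cal, Eve, Fay, Jo, Ned, Sam, Vic, Zed}.

{Cal, Eve, Fay, Jo, Ned, Sam, Vic, Zed}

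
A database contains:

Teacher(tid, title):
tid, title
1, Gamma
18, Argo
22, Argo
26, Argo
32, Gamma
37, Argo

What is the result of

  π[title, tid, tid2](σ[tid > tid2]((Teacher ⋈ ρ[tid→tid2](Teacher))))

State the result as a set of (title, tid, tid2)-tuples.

{(Argo, 22, 18), (Argo, 26, 18), (Argo, 26, 22), (Argo, 37, 18), (Argo, 37, 22), (Argo, 37, 26), (Gamma, 32, 1)}

ρ[tid→tid2]: schema becomes (tid2, title); tuples unchanged.
Natural join on title: {(1, Gamma, 1), (1, Gamma, 32), (18, Argo, 18), (18, Argo, 22), (18, Argo, 26), (18, Argo, 37), (22, Argo, 18), (22, Argo, 22), (22, Argo, 26), (22, Argo, 37), (26, Argo, 18), (26, Argo, 22), (26, Argo, 26), (26, Argo, 37), (32, Gamma, 1), (32, Gamma, 32), (37, Argo, 18), (37, Argo, 22), (37, Argo, 26), (37, Argo, 37)}
Filtering on tid > tid2 leaves {(22, Argo, 18), (26, Argo, 18), (26, Argo, 22), (32, Gamma, 1), (37, Argo, 18), (37, Argo, 22), (37, Argo, 26)}.
π_{title, tid, tid2} gives {(Argo, 22, 18), (Argo, 26, 18), (Argo, 26, 22), (Argo, 37, 18), (Argo, 37, 22), (Argo, 37, 26), (Gamma, 32, 1)}.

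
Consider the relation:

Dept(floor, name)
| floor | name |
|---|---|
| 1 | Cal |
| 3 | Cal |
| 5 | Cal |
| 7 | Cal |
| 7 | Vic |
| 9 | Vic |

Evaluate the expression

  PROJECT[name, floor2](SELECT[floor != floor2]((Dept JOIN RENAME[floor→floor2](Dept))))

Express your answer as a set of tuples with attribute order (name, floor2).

{(Cal, 1), (Cal, 3), (Cal, 5), (Cal, 7), (Vic, 7), (Vic, 9)}

ρ[floor→floor2]: schema becomes (floor2, name); tuples unchanged.
Dept ⋈ RENAME[floor→floor2](Dept) (natural join on name): {(1, Cal, 1), (1, Cal, 3), (1, Cal, 5), (1, Cal, 7), (3, Cal, 1), (3, Cal, 3), (3, Cal, 5), (3, Cal, 7), (5, Cal, 1), (5, Cal, 3), (5, Cal, 5), (5, Cal, 7), (7, Cal, 1), (7, Cal, 3), (7, Cal, 5), (7, Cal, 7), (7, Vic, 7), (7, Vic, 9), (9, Vic, 7), (9, Vic, 9)}
Filtering on floor != floor2 leaves {(1, Cal, 3), (1, Cal, 5), (1, Cal, 7), (3, Cal, 1), (3, Cal, 5), (3, Cal, 7), (5, Cal, 1), (5, Cal, 3), (5, Cal, 7), (7, Cal, 1), (7, Cal, 3), (7, Cal, 5), (7, Vic, 9), (9, Vic, 7)}.
π_{name, floor2} gives {(Cal, 1), (Cal, 3), (Cal, 5), (Cal, 7), (Vic, 7), (Vic, 9)} (8 duplicate(s) eliminated).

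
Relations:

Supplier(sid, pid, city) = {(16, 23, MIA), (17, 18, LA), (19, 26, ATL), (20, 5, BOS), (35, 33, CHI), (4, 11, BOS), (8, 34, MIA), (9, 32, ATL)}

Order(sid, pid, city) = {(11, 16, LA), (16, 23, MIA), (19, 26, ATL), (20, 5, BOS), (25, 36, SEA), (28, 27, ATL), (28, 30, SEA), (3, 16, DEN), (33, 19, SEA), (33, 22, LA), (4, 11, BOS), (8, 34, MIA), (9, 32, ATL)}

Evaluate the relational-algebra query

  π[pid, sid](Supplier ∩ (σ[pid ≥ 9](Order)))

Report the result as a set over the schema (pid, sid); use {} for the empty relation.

σ[pid ≥ 9]: keep tuples satisfying pid ≥ 9 → {(11, 16, LA), (16, 23, MIA), (19, 26, ATL), (25, 36, SEA), (28, 27, ATL), (28, 30, SEA), (3, 16, DEN), (33, 19, SEA), (33, 22, LA), (4, 11, BOS), (8, 34, MIA), (9, 32, ATL)}
Set intersection of the two operands is {(16, 23, MIA), (19, 26, ATL), (4, 11, BOS), (8, 34, MIA), (9, 32, ATL)}.
π[pid, sid]: project onto (pid, sid) → {(11, 4), (23, 16), (26, 19), (32, 9), (34, 8)}

{(11, 4), (23, 16), (26, 19), (32, 9), (34, 8)}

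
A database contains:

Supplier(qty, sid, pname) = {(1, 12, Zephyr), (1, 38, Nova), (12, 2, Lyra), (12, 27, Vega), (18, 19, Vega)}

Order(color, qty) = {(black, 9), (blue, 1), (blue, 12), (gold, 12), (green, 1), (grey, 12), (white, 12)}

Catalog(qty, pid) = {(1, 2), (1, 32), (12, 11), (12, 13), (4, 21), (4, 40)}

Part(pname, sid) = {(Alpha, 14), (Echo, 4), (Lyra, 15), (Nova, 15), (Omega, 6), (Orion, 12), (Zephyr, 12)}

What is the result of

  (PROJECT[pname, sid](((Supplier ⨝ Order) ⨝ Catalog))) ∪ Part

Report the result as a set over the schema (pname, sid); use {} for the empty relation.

{(Alpha, 14), (Echo, 4), (Lyra, 15), (Lyra, 2), (Nova, 15), (Nova, 38), (Omega, 6), (Orion, 12), (Vega, 27), (Zephyr, 12)}

Natural join on qty: {(1, 12, Zephyr, blue), (1, 12, Zephyr, green), (1, 38, Nova, blue), (1, 38, Nova, green), (12, 2, Lyra, blue), (12, 2, Lyra, gold), (12, 2, Lyra, grey), (12, 2, Lyra, white), (12, 27, Vega, blue), (12, 27, Vega, gold), (12, 27, Vega, grey), (12, 27, Vega, white)}
Natural join on qty: {(1, 12, Zephyr, blue, 2), (1, 12, Zephyr, blue, 32), (1, 12, Zephyr, green, 2), (1, 12, Zephyr, green, 32), (1, 38, Nova, blue, 2), (1, 38, Nova, blue, 32), (1, 38, Nova, green, 2), (1, 38, Nova, green, 32), (12, 2, Lyra, blue, 11), (12, 2, Lyra, blue, 13), (12, 2, Lyra, gold, 11), (12, 2, Lyra, gold, 13), (12, 2, Lyra, grey, 11), (12, 2, Lyra, grey, 13), (12, 2, Lyra, white, 11), (12, 2, Lyra, white, 13), (12, 27, Vega, blue, 11), (12, 27, Vega, blue, 13), (12, 27, Vega, gold, 11), (12, 27, Vega, gold, 13), (12, 27, Vega, grey, 11), (12, 27, Vega, grey, 13), (12, 27, Vega, white, 11), (12, 27, Vega, white, 13)}
π[pname, sid]: project onto (pname, sid) (20 duplicate(s) eliminated) → {(Lyra, 2), (Nova, 38), (Vega, 27), (Zephyr, 12)}
Union: {(Lyra, 2), (Nova, 38), (Vega, 27), (Zephyr, 12)} with {(Alpha, 14), (Echo, 4), (Lyra, 15), (Nova, 15), (Omega, 6), (Orion, 12), (Zephyr, 12)} → {(Alpha, 14), (Echo, 4), (Lyra, 15), (Lyra, 2), (Nova, 15), (Nova, 38), (Omega, 6), (Orion, 12), (Vega, 27), (Zephyr, 12)}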